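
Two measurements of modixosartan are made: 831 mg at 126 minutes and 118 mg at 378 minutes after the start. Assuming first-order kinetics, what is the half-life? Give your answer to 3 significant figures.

89.5 minutes

Over Δt = 378 − 126 = 252 minutes, the level fell by a factor of 831/118 ≈ 7.0424.
n = log₂(7.0424) ≈ 2.8161 half-lives, so t½ = 252/2.8161 ≈ 89.487 minutes.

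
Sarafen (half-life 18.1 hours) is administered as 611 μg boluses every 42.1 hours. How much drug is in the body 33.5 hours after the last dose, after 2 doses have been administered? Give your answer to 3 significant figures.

The 2 doses were given 75.6, 33.5 hours ago.
Total = 611·(1/2)^(75.6/18.1) + 611·(1/2)^(33.5/18.1)
      = 33.783 + 169.39 ≈ 203.17 μg.

203 μg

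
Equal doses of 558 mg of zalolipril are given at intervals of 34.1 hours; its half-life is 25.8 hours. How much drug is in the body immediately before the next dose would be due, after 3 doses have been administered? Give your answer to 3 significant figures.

The 3 doses were given 102.3, 68.2, 34.1 hours ago.
Total = 558·(1/2)^(102.3/25.8) + 558·(1/2)^(68.2/25.8) + 558·(1/2)^(34.1/25.8)
      = 35.729 + 89.308 + 223.23 ≈ 348.27 mg.

348 mg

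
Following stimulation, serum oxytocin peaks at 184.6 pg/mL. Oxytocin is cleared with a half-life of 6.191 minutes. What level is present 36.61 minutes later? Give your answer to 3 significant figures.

3.06 pg/mL

Number of half-lives: n = 36.61/6.191 ≈ 5.9134.
Remaining = 184.6 × (1/2)^5.9134 = 184.6 × 0.016591 ≈ 3.0628 pg/mL.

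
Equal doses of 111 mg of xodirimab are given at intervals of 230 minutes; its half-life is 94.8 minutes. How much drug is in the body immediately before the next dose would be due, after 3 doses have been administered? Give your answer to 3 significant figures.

25.2 mg

The 3 doses were given 690, 460, 230 minutes ago.
Total = 111·(1/2)^(690/94.8) + 111·(1/2)^(460/94.8) + 111·(1/2)^(230/94.8)
      = 0.71496 + 3.8426 + 20.653 ≈ 25.21 mg.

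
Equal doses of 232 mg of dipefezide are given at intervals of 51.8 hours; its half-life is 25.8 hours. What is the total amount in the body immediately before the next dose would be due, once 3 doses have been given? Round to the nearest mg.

The 3 doses were given 155.4, 103.6, 51.8 hours ago.
Total = 232·(1/2)^(155.4/25.8) + 232·(1/2)^(103.6/25.8) + 232·(1/2)^(51.8/25.8)
      = 3.567 + 14.345 + 57.689 ≈ 75.601 mg.

76 mg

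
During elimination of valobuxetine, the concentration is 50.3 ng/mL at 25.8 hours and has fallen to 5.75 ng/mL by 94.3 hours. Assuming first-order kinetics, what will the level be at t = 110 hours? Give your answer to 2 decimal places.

Over Δt = 94.3 − 25.8 = 68.5 hours, the level fell by a factor of 50.3/5.75 ≈ 8.7478.
n = log₂(8.7478) ≈ 3.1289 half-lives, so t½ = 68.5/3.1289 ≈ 21.893 hours.
From t = 94.3 to t = 110: 5.75 × (1/2)^((110−94.3)/21.893) ≈ 3.4977 ng/mL.

3.50 ng/mL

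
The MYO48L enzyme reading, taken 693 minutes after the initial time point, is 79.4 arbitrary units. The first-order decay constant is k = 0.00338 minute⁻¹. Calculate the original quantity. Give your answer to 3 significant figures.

t½ = ln 2 / k = 0.69315 / 0.00338 ≈ 205.07 minutes.
Number of half-lives elapsed: n = 693/205.07 ≈ 3.3793.
A₀ = A × 2^n = 79.4 × 2^3.3793 = 79.4 × 10.406 ≈ 826.2 arbitrary units.

826 arbitrary units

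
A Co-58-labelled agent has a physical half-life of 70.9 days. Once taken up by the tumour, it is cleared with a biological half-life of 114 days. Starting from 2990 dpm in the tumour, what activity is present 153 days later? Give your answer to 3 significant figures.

1/t_eff = 1/t_phys + 1/t_biol = 1/70.9 + 1/114 = 0.022876 per day.
t_eff = 70.9 × 114 / (70.9 + 114) ≈ 43.713 days.
Remaining = 2990 × (1/2)^(153/43.713) = 2990 × (1/2)^3.5001 ≈ 264.27 dpm.

264 dpm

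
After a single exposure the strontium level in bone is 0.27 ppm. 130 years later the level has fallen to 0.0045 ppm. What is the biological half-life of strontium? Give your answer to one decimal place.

A/A₀ = 0.0045/0.27 ≈ 0.016667.
n = log₂(60) ≈ 5.9069 half-lives elapsed in 130 years.
t½ = 130/5.9069 ≈ 22.008 years.

22.0 years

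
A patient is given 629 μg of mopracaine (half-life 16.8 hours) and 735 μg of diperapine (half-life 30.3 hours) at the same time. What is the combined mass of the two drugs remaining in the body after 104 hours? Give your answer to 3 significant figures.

76.7 μg

mopracaine: 629 × (1/2)^(104/16.8) = 629 × (1/2)^6.1905 ≈ 8.6125 μg.
diperapine: 735 × (1/2)^(104/30.3) = 735 × (1/2)^3.4323 ≈ 68.085 μg.
Total = 8.6125 + 68.085 ≈ 76.697 μg.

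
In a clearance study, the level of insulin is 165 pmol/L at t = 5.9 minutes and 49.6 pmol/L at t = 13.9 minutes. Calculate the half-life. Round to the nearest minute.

Over Δt = 13.9 − 5.9 = 8 minutes, the level fell by a factor of 165/49.6 ≈ 3.3266.
n = log₂(3.3266) ≈ 1.7341 half-lives, so t½ = 8/1.7341 ≈ 4.6135 minutes.

5 minutes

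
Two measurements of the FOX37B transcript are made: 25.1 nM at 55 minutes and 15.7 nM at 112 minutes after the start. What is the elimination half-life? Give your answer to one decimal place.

84.2 minutes

Over Δt = 112 − 55 = 57 minutes, the level fell by a factor of 25.1/15.7 ≈ 1.5987.
n = log₂(1.5987) ≈ 0.67692 half-lives, so t½ = 57/0.67692 ≈ 84.205 minutes.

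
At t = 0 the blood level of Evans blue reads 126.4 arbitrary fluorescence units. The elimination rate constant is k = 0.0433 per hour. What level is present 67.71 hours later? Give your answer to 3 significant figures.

6.74 arbitrary fluorescence units

t½ = ln 2 / k = 0.69315 / 0.0433 ≈ 16.008 hours.
Number of half-lives: n = 67.71/16.008 ≈ 4.2298.
Remaining = 126.4 × (1/2)^4.2298 = 126.4 × 0.053299 ≈ 6.737 arbitrary fluorescence units.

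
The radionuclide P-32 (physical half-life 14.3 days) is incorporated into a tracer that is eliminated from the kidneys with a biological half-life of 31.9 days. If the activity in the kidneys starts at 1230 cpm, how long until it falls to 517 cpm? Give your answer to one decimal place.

12.3 days

1/t_eff = 1/t_phys + 1/t_biol = 1/14.3 + 1/31.9 = 0.10128 per day.
t_eff = 14.3 × 31.9 / (14.3 + 31.9) ≈ 9.8738 days.
n = log₂(1230/517) ≈ 1.2504; t = 1.2504 × 9.8738 ≈ 12.346 days.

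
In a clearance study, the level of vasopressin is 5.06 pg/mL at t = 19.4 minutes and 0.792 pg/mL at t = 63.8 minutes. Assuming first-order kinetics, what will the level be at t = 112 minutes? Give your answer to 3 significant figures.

Over Δt = 63.8 − 19.4 = 44.4 minutes, the level fell by a factor of 5.06/0.792 ≈ 6.3889.
n = log₂(6.3889) ≈ 2.6756 half-lives, so t½ = 44.4/2.6756 ≈ 16.595 minutes.
From t = 63.8 to t = 112: 0.792 × (1/2)^((112−63.8)/16.595) ≈ 0.10577 pg/mL.

0.106 pg/mL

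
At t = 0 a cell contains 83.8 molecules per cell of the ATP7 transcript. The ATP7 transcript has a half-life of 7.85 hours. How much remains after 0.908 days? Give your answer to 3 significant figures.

12.2 molecules per cell

Convert the elapsed time: 0.908 days = 21.792 hours.
Number of half-lives: n = 21.792/7.85 ≈ 2.7761.
Remaining = 83.8 × (1/2)^2.7761 = 83.8 × 0.14599 ≈ 12.234 molecules per cell.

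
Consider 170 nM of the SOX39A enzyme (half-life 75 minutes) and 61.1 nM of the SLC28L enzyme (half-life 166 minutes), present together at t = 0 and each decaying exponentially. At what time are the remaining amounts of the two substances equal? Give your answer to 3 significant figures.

202 minutes

Set 170·(1/2)^(t/75) = 61.1·(1/2)^(t/166).
Taking log₂: log₂(170/61.1) = t·(1/75 − 1/166).
log₂(2.7823) = 1.4763; 1/75 − 1/166 = 0.0073092.
t = 1.4763 / 0.0073092 ≈ 201.98 minutes.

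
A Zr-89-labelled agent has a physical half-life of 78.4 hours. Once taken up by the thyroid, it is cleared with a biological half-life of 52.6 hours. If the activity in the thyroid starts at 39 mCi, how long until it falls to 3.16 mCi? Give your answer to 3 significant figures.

114 hours

1/t_eff = 1/t_phys + 1/t_biol = 1/78.4 + 1/52.6 = 0.031767 per hour.
t_eff = 78.4 × 52.6 / (78.4 + 52.6) ≈ 31.48 hours.
n = log₂(39/3.16) ≈ 3.6255; t = 3.6255 × 31.48 ≈ 114.13 hours.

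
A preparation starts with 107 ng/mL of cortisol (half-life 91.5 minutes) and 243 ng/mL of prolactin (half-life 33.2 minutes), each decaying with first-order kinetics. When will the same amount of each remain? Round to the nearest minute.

Set 107·(1/2)^(t/91.5) = 243·(1/2)^(t/33.2).
Taking log₂: log₂(107/243) = t·(1/91.5 − 1/33.2).
log₂(0.44033) = -1.1833; 1/91.5 − 1/33.2 = -0.019192.
t = -1.1833 / -0.019192 ≈ 61.66 minutes.

62 minutes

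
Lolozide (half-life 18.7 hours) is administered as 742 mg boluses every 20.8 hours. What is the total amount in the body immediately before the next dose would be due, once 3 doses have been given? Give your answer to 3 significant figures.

The 3 doses were given 62.4, 41.6, 20.8 hours ago.
Total = 742·(1/2)^(62.4/18.7) + 742·(1/2)^(41.6/18.7) + 742·(1/2)^(20.8/18.7)
      = 73.434 + 158.76 + 343.22 ≈ 575.41 mg.

575 mg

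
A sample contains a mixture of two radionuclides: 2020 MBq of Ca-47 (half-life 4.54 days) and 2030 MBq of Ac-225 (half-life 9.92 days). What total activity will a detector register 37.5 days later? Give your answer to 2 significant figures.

150 MBq

Ca-47: 2020 × (1/2)^(37.5/4.54) = 2020 × (1/2)^8.2599 ≈ 6.5898 MBq.
Ac-225: 2030 × (1/2)^(37.5/9.92) = 2030 × (1/2)^3.7802 ≈ 147.75 MBq.
Total = 6.5898 + 147.75 ≈ 154.34 MBq.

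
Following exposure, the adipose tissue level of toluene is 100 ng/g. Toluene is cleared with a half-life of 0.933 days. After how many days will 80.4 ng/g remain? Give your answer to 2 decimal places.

Fraction remaining = 80.4/100 ≈ 0.804.
n = log₂(100/80.4) = ln(1.2438)/ln 2 ≈ 0.31473 half-lives.
t = n × t½ = 0.31473 × 0.933 ≈ 0.29365 days.

0.29 days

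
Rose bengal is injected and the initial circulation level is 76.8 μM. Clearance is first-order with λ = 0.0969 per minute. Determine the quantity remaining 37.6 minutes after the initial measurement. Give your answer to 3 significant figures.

2.01 μM

t½ = ln 2 / λ = 0.69315 / 0.0969 ≈ 7.1532 minutes.
Number of half-lives: n = 37.6/7.1532 ≈ 5.2564.
Remaining = 76.8 × (1/2)^5.2564 = 76.8 × 0.026162 ≈ 2.0093 μM.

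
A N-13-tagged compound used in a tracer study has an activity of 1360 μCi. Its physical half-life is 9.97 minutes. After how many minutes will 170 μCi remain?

29.91 minutes

170/1360 = 1/8, so 3 half-lives have elapsed.
t = 3 × 9.97 = 29.91 minutes.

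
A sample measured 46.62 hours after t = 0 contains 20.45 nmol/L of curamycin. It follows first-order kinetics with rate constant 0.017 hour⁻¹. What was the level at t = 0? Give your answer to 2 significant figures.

t½ = ln 2 / k = 0.69315 / 0.017 ≈ 40.773 hours.
Number of half-lives elapsed: n = 46.62/40.773 ≈ 1.1434.
A₀ = A × 2^n = 20.45 × 2^1.1434 = 20.45 × 2.209 ≈ 45.174 nmol/L.

45 nmol/L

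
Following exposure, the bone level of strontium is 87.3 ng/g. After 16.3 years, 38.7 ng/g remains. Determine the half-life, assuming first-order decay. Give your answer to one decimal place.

A/A₀ = 38.7/87.3 ≈ 0.4433.
n = log₂(2.2558) ≈ 1.1736 half-lives elapsed in 16.3 years.
t½ = 16.3/1.1736 ≈ 13.888 years.

13.9 years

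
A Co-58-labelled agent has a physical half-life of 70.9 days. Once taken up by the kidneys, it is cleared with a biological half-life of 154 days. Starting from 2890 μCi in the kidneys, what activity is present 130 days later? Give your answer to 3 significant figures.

1/t_eff = 1/t_phys + 1/t_biol = 1/70.9 + 1/154 = 0.020598 per day.
t_eff = 70.9 × 154 / (70.9 + 154) ≈ 48.549 days.
Remaining = 2890 × (1/2)^(130/48.549) = 2890 × (1/2)^2.6777 ≈ 451.67 μCi.

452 μCi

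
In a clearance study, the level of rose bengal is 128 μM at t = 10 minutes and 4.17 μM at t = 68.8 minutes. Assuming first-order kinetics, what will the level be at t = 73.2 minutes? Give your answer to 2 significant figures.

Over Δt = 68.8 − 10 = 58.8 minutes, the level fell by a factor of 128/4.17 ≈ 30.695.
n = log₂(30.695) ≈ 4.94 half-lives, so t½ = 58.8/4.94 ≈ 11.903 minutes.
From t = 68.8 to t = 73.2: 4.17 × (1/2)^((73.2−68.8)/11.903) ≈ 3.2274 μM.

3.2 μM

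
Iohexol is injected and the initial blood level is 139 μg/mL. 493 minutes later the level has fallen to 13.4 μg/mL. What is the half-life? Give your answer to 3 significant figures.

A/A₀ = 13.4/139 ≈ 0.096403.
n = log₂(10.373) ≈ 3.3748 half-lives elapsed in 493 minutes.
t½ = 493/3.3748 ≈ 146.08 minutes.

146 minutes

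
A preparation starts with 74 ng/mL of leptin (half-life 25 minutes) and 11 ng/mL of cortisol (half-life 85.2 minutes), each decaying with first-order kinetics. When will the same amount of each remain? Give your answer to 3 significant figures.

97.3 minutes

Set 74·(1/2)^(t/25) = 11·(1/2)^(t/85.2).
Taking log₂: log₂(74/11) = t·(1/25 − 1/85.2).
log₂(6.7273) = 2.75; 1/25 − 1/85.2 = 0.028263.
t = 2.75 / 0.028263 ≈ 97.301 minutes.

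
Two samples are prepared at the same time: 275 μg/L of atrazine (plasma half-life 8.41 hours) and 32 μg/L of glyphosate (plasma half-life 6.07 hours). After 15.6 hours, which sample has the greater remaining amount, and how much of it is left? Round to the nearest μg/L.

atrazine, 76 μg/L

atrazine: 275 × (1/2)^1.8549 ≈ 76.022 μg/L.
glyphosate: 32 × (1/2)^2.57 ≈ 5.3889 μg/L.
Atrazine has more remaining, at ≈ 76.022 μg/L.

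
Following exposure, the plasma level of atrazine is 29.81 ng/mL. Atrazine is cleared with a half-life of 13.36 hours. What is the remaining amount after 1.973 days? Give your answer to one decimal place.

2.6 ng/mL

Convert the elapsed time: 1.973 days = 47.352 hours.
Number of half-lives: n = 47.352/13.36 ≈ 3.5443.
Remaining = 29.81 × (1/2)^3.5443 = 29.81 × 0.085715 ≈ 2.5552 ng/mL.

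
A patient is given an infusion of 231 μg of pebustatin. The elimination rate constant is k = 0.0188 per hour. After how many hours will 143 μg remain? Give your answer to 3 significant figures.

t½ = ln 2 / k = 0.69315 / 0.0188 ≈ 36.87 hours.
Fraction remaining = 143/231 ≈ 0.61905.
n = log₂(231/143) = ln(1.6154)/ln 2 ≈ 0.69188 half-lives.
t = n × t½ = 0.69188 × 36.87 ≈ 25.509 hours.

25.5 hours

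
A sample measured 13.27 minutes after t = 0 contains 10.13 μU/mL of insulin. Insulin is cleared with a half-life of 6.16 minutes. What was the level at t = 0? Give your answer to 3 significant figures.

Number of half-lives elapsed: n = 13.27/6.16 ≈ 2.1542.
A₀ = A × 2^n = 10.13 × 2^2.1542 = 10.13 × 4.4513 ≈ 45.091 μU/mL.

45.1 μU/mL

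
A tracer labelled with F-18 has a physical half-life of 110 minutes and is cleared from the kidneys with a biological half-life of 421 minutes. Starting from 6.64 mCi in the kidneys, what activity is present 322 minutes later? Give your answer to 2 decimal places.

1/t_eff = 1/t_phys + 1/t_biol = 1/110 + 1/421 = 0.011466 per minute.
t_eff = 110 × 421 / (110 + 421) ≈ 87.213 minutes.
Remaining = 6.64 × (1/2)^(322/87.213) = 6.64 × (1/2)^3.6921 ≈ 0.51372 mCi.

0.51 mCi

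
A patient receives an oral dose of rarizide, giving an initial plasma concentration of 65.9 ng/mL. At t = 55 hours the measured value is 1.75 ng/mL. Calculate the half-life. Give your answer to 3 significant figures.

10.5 hours

A/A₀ = 1.75/65.9 ≈ 0.026555.
n = log₂(37.657) ≈ 5.2349 half-lives elapsed in 55 hours.
t½ = 55/5.2349 ≈ 10.507 hours.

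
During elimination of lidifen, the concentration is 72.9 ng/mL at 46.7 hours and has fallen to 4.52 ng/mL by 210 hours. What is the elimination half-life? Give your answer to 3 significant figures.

40.7 hours

Over Δt = 210 − 46.7 = 163.3 hours, the level fell by a factor of 72.9/4.52 ≈ 16.128.
n = log₂(16.128) ≈ 4.0115 half-lives, so t½ = 163.3/4.0115 ≈ 40.708 hours.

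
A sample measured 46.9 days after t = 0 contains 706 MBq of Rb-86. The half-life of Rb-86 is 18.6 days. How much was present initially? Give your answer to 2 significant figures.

4100 MBq

Number of half-lives elapsed: n = 46.9/18.6 ≈ 2.5215.
A₀ = A × 2^n = 706 × 2^2.5215 = 706 × 5.7418 ≈ 4053.7 MBq.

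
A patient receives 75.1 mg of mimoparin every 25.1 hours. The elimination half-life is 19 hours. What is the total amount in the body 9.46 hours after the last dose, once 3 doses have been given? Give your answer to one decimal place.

83.0 mg

The 3 doses were given 59.66, 34.56, 9.46 hours ago.
Total = 75.1·(1/2)^(59.66/19) + 75.1·(1/2)^(34.56/19) + 75.1·(1/2)^(9.46/19)
      = 8.5193 + 21.285 + 53.181 ≈ 82.986 mg.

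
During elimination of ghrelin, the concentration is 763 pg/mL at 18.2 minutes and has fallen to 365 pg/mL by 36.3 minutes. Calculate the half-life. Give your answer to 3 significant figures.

17.0 minutes

Over Δt = 36.3 − 18.2 = 18.1 minutes, the level fell by a factor of 763/365 ≈ 2.0904.
n = log₂(2.0904) ≈ 1.0638 half-lives, so t½ = 18.1/1.0638 ≈ 17.015 minutes.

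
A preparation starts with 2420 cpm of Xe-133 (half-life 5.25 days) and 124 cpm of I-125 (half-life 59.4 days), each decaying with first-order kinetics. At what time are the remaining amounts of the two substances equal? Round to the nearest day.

25 days

Set 2420·(1/2)^(t/5.25) = 124·(1/2)^(t/59.4).
Taking log₂: log₂(2420/124) = t·(1/5.25 − 1/59.4).
log₂(19.516) = 4.2866; 1/5.25 − 1/59.4 = 0.17364.
t = 4.2866 / 0.17364 ≈ 24.687 days.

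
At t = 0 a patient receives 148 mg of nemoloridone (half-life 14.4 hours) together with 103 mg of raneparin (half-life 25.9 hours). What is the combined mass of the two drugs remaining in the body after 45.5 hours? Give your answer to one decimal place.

nemoloridone: 148 × (1/2)^(45.5/14.4) = 148 × (1/2)^3.1597 ≈ 16.561 mg.
raneparin: 103 × (1/2)^(45.5/25.9) = 103 × (1/2)^1.7568 ≈ 30.479 mg.
Total = 16.561 + 30.479 ≈ 47.04 mg.

47.0 mg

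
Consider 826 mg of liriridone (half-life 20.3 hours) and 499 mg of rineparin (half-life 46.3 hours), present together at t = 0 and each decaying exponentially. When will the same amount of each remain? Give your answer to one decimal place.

Set 826·(1/2)^(t/20.3) = 499·(1/2)^(t/46.3).
Taking log₂: log₂(826/499) = t·(1/20.3 − 1/46.3).
log₂(1.6553) = 0.7271; 1/20.3 − 1/46.3 = 0.027663.
t = 0.7271 / 0.027663 ≈ 26.284 hours.

26.3 hours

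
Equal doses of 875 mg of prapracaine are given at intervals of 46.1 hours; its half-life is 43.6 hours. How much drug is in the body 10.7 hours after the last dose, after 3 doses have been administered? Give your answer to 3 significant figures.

1260 mg

The 3 doses were given 102.9, 56.8, 10.7 hours ago.
Total = 875·(1/2)^(102.9/43.6) + 875·(1/2)^(56.8/43.6) + 875·(1/2)^(10.7/43.6)
      = 170.43 + 354.68 + 738.13 ≈ 1263.2 mg.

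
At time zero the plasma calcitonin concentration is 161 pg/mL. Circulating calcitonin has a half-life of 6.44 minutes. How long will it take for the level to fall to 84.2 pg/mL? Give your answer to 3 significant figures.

Fraction remaining = 84.2/161 ≈ 0.52298.
n = log₂(161/84.2) = ln(1.9121)/ln 2 ≈ 0.93517 half-lives.
t = n × t½ = 0.93517 × 6.44 ≈ 6.0225 minutes.

6.02 minutes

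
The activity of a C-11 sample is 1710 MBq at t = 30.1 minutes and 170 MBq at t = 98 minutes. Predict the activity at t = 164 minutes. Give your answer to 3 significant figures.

18.0 MBq

Over Δt = 98 − 30.1 = 67.9 minutes, the level fell by a factor of 1710/170 ≈ 10.059.
n = log₂(10.059) ≈ 3.3304 half-lives, so t½ = 67.9/3.3304 ≈ 20.388 minutes.
From t = 98 to t = 164: 170 × (1/2)^((164−98)/20.388) ≈ 18.028 MBq.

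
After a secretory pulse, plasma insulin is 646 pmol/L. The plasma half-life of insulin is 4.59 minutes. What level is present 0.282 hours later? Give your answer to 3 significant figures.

Convert the elapsed time: 0.282 hours = 16.92 minutes.
Number of half-lives: n = 16.92/4.59 ≈ 3.6863.
Remaining = 646 × (1/2)^3.6863 = 646 × 0.077682 ≈ 50.183 pmol/L.

50.2 pmol/L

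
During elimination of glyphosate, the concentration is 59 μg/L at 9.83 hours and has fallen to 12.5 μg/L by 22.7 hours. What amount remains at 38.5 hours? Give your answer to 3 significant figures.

Over Δt = 22.7 − 9.83 = 12.87 hours, the level fell by a factor of 59/12.5 ≈ 4.72.
n = log₂(4.72) ≈ 2.2388 half-lives, so t½ = 12.87/2.2388 ≈ 5.7486 hours.
From t = 22.7 to t = 38.5: 12.5 × (1/2)^((38.5−22.7)/5.7486) ≈ 1.8601 μg/L.

1.86 μg/L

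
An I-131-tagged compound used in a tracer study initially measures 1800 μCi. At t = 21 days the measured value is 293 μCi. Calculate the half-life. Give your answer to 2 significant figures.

8.0 days

A/A₀ = 293/1800 ≈ 0.16278.
n = log₂(6.1433) ≈ 2.619 half-lives elapsed in 21 days.
t½ = 21/2.619 ≈ 8.0183 days.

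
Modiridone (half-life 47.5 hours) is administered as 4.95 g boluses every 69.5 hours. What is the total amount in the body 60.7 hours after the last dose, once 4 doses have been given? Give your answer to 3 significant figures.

3.15 g

The 4 doses were given 269.2, 199.7, 130.2, 60.7 hours ago.
Total = 4.95·(1/2)^(269.2/47.5) + 4.95·(1/2)^(199.7/47.5) + 4.95·(1/2)^(130.2/47.5) + 4.95·(1/2)^(60.7/47.5)
      = 0.0974 + 0.26854 + 0.7404 + 2.0414 ≈ 3.1477 g.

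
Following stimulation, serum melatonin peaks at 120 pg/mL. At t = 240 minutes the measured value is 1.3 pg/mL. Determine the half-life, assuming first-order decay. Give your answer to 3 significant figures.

A/A₀ = 1.3/120 ≈ 0.010833.
n = log₂(92.308) ≈ 6.5284 half-lives elapsed in 240 minutes.
t½ = 240/6.5284 ≈ 36.763 minutes.

36.8 minutes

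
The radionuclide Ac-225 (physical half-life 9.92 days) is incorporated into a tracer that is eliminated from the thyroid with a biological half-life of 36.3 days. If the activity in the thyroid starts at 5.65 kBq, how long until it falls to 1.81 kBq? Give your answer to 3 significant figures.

12.8 days

1/t_eff = 1/t_phys + 1/t_biol = 1/9.92 + 1/36.3 = 0.12835 per day.
t_eff = 9.92 × 36.3 / (9.92 + 36.3) ≈ 7.7909 days.
n = log₂(5.65/1.81) ≈ 1.6423; t = 1.6423 × 7.7909 ≈ 12.795 days.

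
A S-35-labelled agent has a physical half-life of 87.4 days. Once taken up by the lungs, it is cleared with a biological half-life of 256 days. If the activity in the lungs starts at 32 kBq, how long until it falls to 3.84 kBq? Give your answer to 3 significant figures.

1/t_eff = 1/t_phys + 1/t_biol = 1/87.4 + 1/256 = 0.015348 per day.
t_eff = 87.4 × 256 / (87.4 + 256) ≈ 65.156 days.
n = log₂(32/3.84) ≈ 3.0589; t = 3.0589 × 65.156 ≈ 199.3 days.

199 days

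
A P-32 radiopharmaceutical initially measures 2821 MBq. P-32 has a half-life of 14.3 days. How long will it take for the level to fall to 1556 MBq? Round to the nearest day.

Fraction remaining = 1556/2821 ≈ 0.55158.
n = log₂(2821/1556) = ln(1.813)/ln 2 ≈ 0.85836 half-lives.
t = n × t½ = 0.85836 × 14.3 ≈ 12.275 days.

12 days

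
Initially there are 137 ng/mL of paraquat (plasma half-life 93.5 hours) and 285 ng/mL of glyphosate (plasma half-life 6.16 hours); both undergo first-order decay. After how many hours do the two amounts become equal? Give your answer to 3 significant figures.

6.97 hours

Set 137·(1/2)^(t/93.5) = 285·(1/2)^(t/6.16).
Taking log₂: log₂(137/285) = t·(1/93.5 − 1/6.16).
log₂(0.4807) = -1.0568; 1/93.5 − 1/6.16 = -0.15164.
t = -1.0568 / -0.15164 ≈ 6.9689 hours.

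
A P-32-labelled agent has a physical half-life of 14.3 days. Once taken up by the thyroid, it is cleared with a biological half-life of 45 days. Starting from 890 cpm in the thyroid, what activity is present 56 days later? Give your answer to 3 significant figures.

24.9 cpm

1/t_eff = 1/t_phys + 1/t_biol = 1/14.3 + 1/45 = 0.092152 per day.
t_eff = 14.3 × 45 / (14.3 + 45) ≈ 10.852 days.
Remaining = 890 × (1/2)^(56/10.852) = 890 × (1/2)^5.1605 ≈ 24.884 cpm.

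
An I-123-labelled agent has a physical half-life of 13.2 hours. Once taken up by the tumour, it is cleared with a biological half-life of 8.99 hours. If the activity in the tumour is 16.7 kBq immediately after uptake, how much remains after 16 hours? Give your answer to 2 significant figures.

1/t_eff = 1/t_phys + 1/t_biol = 1/13.2 + 1/8.99 = 0.18699 per hour.
t_eff = 13.2 × 8.99 / (13.2 + 8.99) ≈ 5.3478 hours.
Remaining = 16.7 × (1/2)^(16/5.3478) = 16.7 × (1/2)^2.9919 ≈ 2.0993 kBq.

2.1 kBq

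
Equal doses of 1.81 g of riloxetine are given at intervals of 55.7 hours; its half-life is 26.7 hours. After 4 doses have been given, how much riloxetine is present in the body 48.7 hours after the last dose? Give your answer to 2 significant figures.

The 4 doses were given 215.8, 160.1, 104.4, 48.7 hours ago.
Total = 1.81·(1/2)^(215.8/26.7) + 1.81·(1/2)^(160.1/26.7) + 1.81·(1/2)^(104.4/26.7) + 1.81·(1/2)^(48.7/26.7)
      = 0.0066778 + 0.028355 + 0.1204 + 0.51122 ≈ 0.66665 g.

0.67 g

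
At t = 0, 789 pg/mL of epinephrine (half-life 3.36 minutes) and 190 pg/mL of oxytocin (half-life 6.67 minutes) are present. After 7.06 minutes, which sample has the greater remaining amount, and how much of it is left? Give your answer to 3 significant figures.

epinephrine, 184 pg/mL

epinephrine: 789 × (1/2)^2.1012 ≈ 183.89 pg/mL.
oxytocin: 190 × (1/2)^1.0585 ≈ 91.227 pg/mL.
Epinephrine has more remaining, at ≈ 183.89 pg/mL.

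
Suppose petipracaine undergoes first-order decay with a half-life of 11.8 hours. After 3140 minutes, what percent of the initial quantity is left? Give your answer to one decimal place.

4.6%

3140 minutes = 52.3333 hours.
n = 52.3333/11.8 ≈ 4.435 half-lives.
Fraction remaining = (1/2)^4.435 ≈ 0.04623, i.e. 4.623%.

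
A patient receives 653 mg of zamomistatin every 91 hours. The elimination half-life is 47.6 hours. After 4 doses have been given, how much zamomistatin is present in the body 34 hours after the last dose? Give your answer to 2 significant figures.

The 4 doses were given 307, 216, 125, 34 hours ago.
Total = 653·(1/2)^(307/47.6) + 653·(1/2)^(216/47.6) + 653·(1/2)^(125/47.6) + 653·(1/2)^(34/47.6)
      = 7.4713 + 28.112 + 105.78 + 398.01 ≈ 539.37 mg.

540 mg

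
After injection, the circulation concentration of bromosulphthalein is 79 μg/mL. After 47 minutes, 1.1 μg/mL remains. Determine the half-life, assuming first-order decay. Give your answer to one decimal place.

A/A₀ = 1.1/79 ≈ 0.013924.
n = log₂(71.818) ≈ 6.1663 half-lives elapsed in 47 minutes.
t½ = 47/6.1663 ≈ 7.6221 minutes.

7.6 minutes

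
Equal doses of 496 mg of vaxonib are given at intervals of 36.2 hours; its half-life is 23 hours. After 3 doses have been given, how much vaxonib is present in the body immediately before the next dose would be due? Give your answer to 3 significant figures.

241 mg

The 3 doses were given 108.6, 72.4, 36.2 hours ago.
Total = 496·(1/2)^(108.6/23) + 496·(1/2)^(72.4/23) + 496·(1/2)^(36.2/23)
      = 18.797 + 55.962 + 166.6 ≈ 241.36 mg.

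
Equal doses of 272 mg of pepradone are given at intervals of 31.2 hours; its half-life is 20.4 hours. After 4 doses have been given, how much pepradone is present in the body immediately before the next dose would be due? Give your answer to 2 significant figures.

140 mg

The 4 doses were given 124.8, 93.6, 62.4, 31.2 hours ago.
Total = 272·(1/2)^(124.8/20.4) + 272·(1/2)^(93.6/20.4) + 272·(1/2)^(62.4/20.4) + 272·(1/2)^(31.2/20.4)
      = 3.9172 + 11.308 + 32.642 + 94.226 ≈ 142.09 mg.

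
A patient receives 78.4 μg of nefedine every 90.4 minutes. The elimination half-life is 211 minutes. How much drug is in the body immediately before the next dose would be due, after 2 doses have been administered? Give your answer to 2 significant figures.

100 μg

The 2 doses were given 180.8, 90.4 minutes ago.
Total = 78.4·(1/2)^(180.8/211) + 78.4·(1/2)^(90.4/211)
      = 43.288 + 58.256 ≈ 101.54 μg.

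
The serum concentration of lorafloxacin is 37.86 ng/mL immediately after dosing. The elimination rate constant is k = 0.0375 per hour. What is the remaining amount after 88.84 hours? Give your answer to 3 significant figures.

1.35 ng/mL

t½ = ln 2 / k = 0.69315 / 0.0375 ≈ 18.484 hours.
Number of half-lives: n = 88.84/18.484 ≈ 4.8063.
Remaining = 37.86 × (1/2)^4.8063 = 37.86 × 0.035739 ≈ 1.3531 ng/mL.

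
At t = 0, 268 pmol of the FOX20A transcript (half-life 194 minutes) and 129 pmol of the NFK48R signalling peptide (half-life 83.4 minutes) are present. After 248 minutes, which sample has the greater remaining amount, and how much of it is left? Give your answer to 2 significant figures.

FOX20A transcript: 268 × (1/2)^1.2784 ≈ 110.49 pmol.
NFK48R signalling peptide: 129 × (1/2)^2.9736 ≈ 16.423 pmol.
FOX20A transcript has more remaining, at ≈ 110.49 pmol.

FOX20A transcript, 110 pmol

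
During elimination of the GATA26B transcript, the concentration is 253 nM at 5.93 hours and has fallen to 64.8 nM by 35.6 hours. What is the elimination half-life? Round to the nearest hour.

15 hours

Over Δt = 35.6 − 5.93 = 29.67 hours, the level fell by a factor of 253/64.8 ≈ 3.9043.
n = log₂(3.9043) ≈ 1.9651 half-lives, so t½ = 29.67/1.9651 ≈ 15.099 hours.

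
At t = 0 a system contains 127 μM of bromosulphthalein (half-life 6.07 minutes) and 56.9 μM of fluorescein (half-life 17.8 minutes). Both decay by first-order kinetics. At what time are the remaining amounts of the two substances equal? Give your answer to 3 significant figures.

Set 127·(1/2)^(t/6.07) = 56.9·(1/2)^(t/17.8).
Taking log₂: log₂(127/56.9) = t·(1/6.07 − 1/17.8).
log₂(2.232) = 1.1583; 1/6.07 − 1/17.8 = 0.10856.
t = 1.1583 / 0.10856 ≈ 10.669 minutes.

10.7 minutes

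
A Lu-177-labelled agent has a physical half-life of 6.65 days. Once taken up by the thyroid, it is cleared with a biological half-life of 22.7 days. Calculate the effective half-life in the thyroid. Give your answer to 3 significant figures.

5.14 days

1/t_eff = 1/t_phys + 1/t_biol = 1/6.65 + 1/22.7 = 0.19443 per day.
t_eff = 6.65 × 22.7 / (6.65 + 22.7) ≈ 5.1433 days.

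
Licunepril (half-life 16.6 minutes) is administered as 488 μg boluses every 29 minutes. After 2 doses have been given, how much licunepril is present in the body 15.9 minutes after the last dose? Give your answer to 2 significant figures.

The 2 doses were given 44.9, 15.9 minutes ago.
Total = 488·(1/2)^(44.9/16.6) + 488·(1/2)^(15.9/16.6)
      = 74.849 + 251.24 ≈ 326.09 μg.

330 μg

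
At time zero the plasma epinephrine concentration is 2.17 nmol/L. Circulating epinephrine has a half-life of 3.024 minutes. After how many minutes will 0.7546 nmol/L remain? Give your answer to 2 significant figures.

Fraction remaining = 0.7546/2.17 ≈ 0.34774.
n = log₂(2.17/0.7546) = ln(2.8757)/ln 2 ≈ 1.5239 half-lives.
t = n × t½ = 1.5239 × 3.024 ≈ 4.6083 minutes.

4.6 minutes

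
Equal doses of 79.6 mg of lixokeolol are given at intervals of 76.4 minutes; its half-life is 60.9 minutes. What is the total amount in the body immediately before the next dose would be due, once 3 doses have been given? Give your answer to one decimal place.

53.2 mg

The 3 doses were given 229.2, 152.8, 76.4 minutes ago.
Total = 79.6·(1/2)^(229.2/60.9) + 79.6·(1/2)^(152.8/60.9) + 79.6·(1/2)^(76.4/60.9)
      = 5.861 + 13.984 + 33.363 ≈ 53.208 mg.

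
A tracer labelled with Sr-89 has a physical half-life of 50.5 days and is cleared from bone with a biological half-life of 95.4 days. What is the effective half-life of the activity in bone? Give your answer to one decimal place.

33.0 days

1/t_eff = 1/t_phys + 1/t_biol = 1/50.5 + 1/95.4 = 0.030284 per day.
t_eff = 50.5 × 95.4 / (50.5 + 95.4) ≈ 33.021 days.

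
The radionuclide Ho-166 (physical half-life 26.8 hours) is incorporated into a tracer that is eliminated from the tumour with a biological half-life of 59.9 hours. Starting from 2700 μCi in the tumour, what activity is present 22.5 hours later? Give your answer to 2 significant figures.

1200 μCi

1/t_eff = 1/t_phys + 1/t_biol = 1/26.8 + 1/59.9 = 0.054008 per hour.
t_eff = 26.8 × 59.9 / (26.8 + 59.9) ≈ 18.516 hours.
Remaining = 2700 × (1/2)^(22.5/18.516) = 2700 × (1/2)^1.2152 ≈ 1162.9 μCi.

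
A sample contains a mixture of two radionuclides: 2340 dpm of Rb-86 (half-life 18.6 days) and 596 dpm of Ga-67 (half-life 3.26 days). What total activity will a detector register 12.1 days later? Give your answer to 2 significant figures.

Rb-86: 2340 × (1/2)^(12.1/18.6) = 2340 × (1/2)^0.65054 ≈ 1490.7 dpm.
Ga-67: 596 × (1/2)^(12.1/3.26) = 596 × (1/2)^3.7117 ≈ 45.491 dpm.
Total = 1490.7 + 45.491 ≈ 1536.2 dpm.

1500 dpm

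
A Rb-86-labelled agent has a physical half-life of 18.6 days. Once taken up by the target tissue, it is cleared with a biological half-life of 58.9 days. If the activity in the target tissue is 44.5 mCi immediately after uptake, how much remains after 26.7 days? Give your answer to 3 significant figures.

12.0 mCi

1/t_eff = 1/t_phys + 1/t_biol = 1/18.6 + 1/58.9 = 0.070741 per day.
t_eff = 18.6 × 58.9 / (18.6 + 58.9) ≈ 14.136 days.
Remaining = 44.5 × (1/2)^(26.7/14.136) = 44.5 × (1/2)^1.8888 ≈ 12.016 mCi.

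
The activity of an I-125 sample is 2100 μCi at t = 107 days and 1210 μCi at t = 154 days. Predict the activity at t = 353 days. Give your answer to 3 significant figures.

Over Δt = 154 − 107 = 47 days, the level fell by a factor of 2100/1210 ≈ 1.7355.
n = log₂(1.7355) ≈ 0.79538 half-lives, so t½ = 47/0.79538 ≈ 59.091 days.
From t = 154 to t = 353: 1210 × (1/2)^((353−154)/59.091) ≈ 117.22 μCi.

117 μCi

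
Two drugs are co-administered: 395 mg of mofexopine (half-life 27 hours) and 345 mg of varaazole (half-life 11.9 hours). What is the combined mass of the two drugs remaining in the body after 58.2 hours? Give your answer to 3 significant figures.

mofexopine: 395 × (1/2)^(58.2/27) = 395 × (1/2)^2.1556 ≈ 88.656 mg.
varaazole: 345 × (1/2)^(58.2/11.9) = 345 × (1/2)^4.8908 ≈ 11.629 mg.
Total = 88.656 + 11.629 ≈ 100.29 mg.

100 mg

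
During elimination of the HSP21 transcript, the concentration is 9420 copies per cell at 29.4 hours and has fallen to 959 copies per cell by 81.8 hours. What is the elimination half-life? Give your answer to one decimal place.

15.9 hours

Over Δt = 81.8 − 29.4 = 52.4 hours, the level fell by a factor of 9420/959 ≈ 9.8227.
n = log₂(9.8227) ≈ 3.2961 half-lives, so t½ = 52.4/3.2961 ≈ 15.897 hours.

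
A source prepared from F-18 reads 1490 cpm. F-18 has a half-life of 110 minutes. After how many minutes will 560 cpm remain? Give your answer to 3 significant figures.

Fraction remaining = 560/1490 ≈ 0.37584.
n = log₂(1490/560) = ln(2.6607)/ln 2 ≈ 1.4118 half-lives.
t = n × t½ = 1.4118 × 110 ≈ 155.3 minutes.

155 minutes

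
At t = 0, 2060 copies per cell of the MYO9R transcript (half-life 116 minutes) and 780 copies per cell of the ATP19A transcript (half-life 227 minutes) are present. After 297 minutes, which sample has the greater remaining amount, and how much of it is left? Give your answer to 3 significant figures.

MYO9R transcript: 2060 × (1/2)^2.5603 ≈ 349.24 copies per cell.
ATP19A transcript: 780 × (1/2)^1.3084 ≈ 314.95 copies per cell.
MYO9R transcript has more remaining, at ≈ 349.24 copies per cell.

MYO9R transcript, 349 copies per cell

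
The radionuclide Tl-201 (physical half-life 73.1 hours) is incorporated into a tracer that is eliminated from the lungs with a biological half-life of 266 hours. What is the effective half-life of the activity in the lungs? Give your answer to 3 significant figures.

1/t_eff = 1/t_phys + 1/t_biol = 1/73.1 + 1/266 = 0.017439 per hour.
t_eff = 73.1 × 266 / (73.1 + 266) ≈ 57.342 hours.

57.3 hours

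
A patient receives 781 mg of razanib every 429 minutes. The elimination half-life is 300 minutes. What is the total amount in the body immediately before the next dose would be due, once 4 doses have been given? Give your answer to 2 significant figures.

450 mg

The 4 doses were given 1716, 1287, 858, 429 minutes ago.
Total = 781·(1/2)^(1716/300) + 781·(1/2)^(1287/300) + 781·(1/2)^(858/300) + 781·(1/2)^(429/300)
      = 14.817 + 39.924 + 107.57 + 289.85 ≈ 452.17 mg.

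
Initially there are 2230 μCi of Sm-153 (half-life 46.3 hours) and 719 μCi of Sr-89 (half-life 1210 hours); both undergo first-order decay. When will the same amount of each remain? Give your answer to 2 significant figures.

Set 2230·(1/2)^(t/46.3) = 719·(1/2)^(t/1210).
Taking log₂: log₂(2230/719) = t·(1/46.3 − 1/1210).
log₂(3.1015) = 1.633; 1/46.3 − 1/1210 = 0.020772.
t = 1.633 / 0.020772 ≈ 78.615 hours.

79 hours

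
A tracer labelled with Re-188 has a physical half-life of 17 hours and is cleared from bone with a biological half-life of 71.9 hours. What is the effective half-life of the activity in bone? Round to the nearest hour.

1/t_eff = 1/t_phys + 1/t_biol = 1/17 + 1/71.9 = 0.072732 per hour.
t_eff = 17 × 71.9 / (17 + 71.9) ≈ 13.749 hours.

14 hours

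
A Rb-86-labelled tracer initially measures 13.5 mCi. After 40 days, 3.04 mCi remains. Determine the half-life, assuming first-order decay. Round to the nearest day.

A/A₀ = 3.04/13.5 ≈ 0.22519.
n = log₂(4.4408) ≈ 2.1508 half-lives elapsed in 40 days.
t½ = 40/2.1508 ≈ 18.598 days.

19 days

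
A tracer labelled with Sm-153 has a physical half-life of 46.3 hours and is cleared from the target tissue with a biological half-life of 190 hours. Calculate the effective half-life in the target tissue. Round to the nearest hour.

1/t_eff = 1/t_phys + 1/t_biol = 1/46.3 + 1/190 = 0.026861 per hour.
t_eff = 46.3 × 190 / (46.3 + 190) ≈ 37.228 hours.

37 hours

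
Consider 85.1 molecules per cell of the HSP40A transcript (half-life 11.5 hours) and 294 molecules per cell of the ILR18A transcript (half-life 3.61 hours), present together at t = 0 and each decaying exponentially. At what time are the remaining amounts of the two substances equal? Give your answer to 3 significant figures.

Set 85.1·(1/2)^(t/11.5) = 294·(1/2)^(t/3.61).
Taking log₂: log₂(85.1/294) = t·(1/11.5 − 1/3.61).
log₂(0.28946) = -1.7886; 1/11.5 − 1/3.61 = -0.19005.
t = -1.7886 / -0.19005 ≈ 9.411 hours.

9.41 hours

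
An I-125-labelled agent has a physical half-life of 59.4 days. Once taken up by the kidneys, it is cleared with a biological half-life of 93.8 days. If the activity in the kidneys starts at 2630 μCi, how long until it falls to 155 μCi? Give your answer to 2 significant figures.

150 days

1/t_eff = 1/t_phys + 1/t_biol = 1/59.4 + 1/93.8 = 0.027496 per day.
t_eff = 59.4 × 93.8 / (59.4 + 93.8) ≈ 36.369 days.
n = log₂(2630/155) ≈ 4.0847; t = 4.0847 × 36.369 ≈ 148.56 days.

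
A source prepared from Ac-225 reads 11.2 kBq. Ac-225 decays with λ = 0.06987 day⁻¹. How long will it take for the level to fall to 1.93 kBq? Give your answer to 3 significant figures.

25.2 days

t½ = ln 2 / λ = 0.69315 / 0.06987 ≈ 9.9205 days.
Fraction remaining = 1.93/11.2 ≈ 0.17232.
n = log₂(11.2/1.93) = ln(5.8031)/ln 2 ≈ 2.5368 half-lives.
t = n × t½ = 2.5368 × 9.9205 ≈ 25.167 days.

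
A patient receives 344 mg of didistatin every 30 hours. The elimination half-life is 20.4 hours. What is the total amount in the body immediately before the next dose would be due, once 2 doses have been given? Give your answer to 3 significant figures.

The 2 doses were given 60, 30 hours ago.
Total = 344·(1/2)^(60/20.4) + 344·(1/2)^(30/20.4)
      = 44.789 + 124.13 ≈ 168.92 mg.

169 mg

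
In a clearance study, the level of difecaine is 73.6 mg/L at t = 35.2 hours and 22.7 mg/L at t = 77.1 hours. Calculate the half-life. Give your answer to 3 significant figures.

24.7 hours

Over Δt = 77.1 − 35.2 = 41.9 hours, the level fell by a factor of 73.6/22.7 ≈ 3.2423.
n = log₂(3.2423) ≈ 1.697 half-lives, so t½ = 41.9/1.697 ≈ 24.69 hours.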